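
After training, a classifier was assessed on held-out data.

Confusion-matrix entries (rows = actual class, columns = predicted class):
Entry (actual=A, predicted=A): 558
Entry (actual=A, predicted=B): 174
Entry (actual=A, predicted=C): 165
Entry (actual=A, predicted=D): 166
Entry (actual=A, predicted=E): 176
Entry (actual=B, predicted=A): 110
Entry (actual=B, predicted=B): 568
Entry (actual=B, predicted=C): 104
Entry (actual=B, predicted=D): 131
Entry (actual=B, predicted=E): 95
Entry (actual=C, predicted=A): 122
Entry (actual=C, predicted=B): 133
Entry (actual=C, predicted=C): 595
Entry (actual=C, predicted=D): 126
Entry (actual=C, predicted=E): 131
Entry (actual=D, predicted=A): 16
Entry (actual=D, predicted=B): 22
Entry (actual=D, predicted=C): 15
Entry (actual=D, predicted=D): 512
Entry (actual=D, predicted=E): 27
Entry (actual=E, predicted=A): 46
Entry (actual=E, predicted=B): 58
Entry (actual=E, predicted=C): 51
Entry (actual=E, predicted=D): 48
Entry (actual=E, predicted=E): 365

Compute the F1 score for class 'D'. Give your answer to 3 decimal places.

Treat 'D' as positive and all other classes as negative.
F1 score = 2·TP/(2·TP+FP+FN).
D: TP=512, FP=166+131+126+48=471, FN=16+22+15+27=80 → 1024/1575 = 0.6502

0.650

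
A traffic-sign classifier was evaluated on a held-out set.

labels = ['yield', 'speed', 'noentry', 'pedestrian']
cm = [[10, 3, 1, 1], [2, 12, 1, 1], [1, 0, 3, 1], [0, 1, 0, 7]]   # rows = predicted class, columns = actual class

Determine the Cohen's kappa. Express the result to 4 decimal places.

Observed agreement pₒ = trace/N = 32/44 = 0.72727
Expected agreement pₑ = Σ (rowᵢ·colᵢ)/N² = (13·15 + 16·16 + 5·5 + 10·8)/44² = 0.28719
κ = (pₒ − pₑ)/(1 − pₑ) = (0.72727 − 0.28719)/(1 − 0.28719) = 0.6174

0.6174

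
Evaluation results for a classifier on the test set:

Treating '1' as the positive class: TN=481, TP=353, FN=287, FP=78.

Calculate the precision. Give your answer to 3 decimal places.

Precision = TP/(TP+FP) = 353/(353+78) = 353/431 = 0.819

0.819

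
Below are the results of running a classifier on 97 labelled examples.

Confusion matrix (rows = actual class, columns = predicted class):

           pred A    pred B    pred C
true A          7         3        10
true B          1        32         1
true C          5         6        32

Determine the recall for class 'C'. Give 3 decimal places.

0.744

One-vs-rest for 'C': TP = diagonal; FP = other classes predicted 'C'; FN = 'C' predicted as other.
recall = TP/(TP+FN).
C: TP=32, FN=5+6=11 → 32/43 = 0.7442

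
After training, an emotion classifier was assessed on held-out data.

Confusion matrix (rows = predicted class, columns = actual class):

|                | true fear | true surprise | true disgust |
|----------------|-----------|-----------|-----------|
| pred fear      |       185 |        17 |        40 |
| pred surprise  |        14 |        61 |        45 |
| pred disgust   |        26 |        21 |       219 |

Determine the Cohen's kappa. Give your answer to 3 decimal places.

0.586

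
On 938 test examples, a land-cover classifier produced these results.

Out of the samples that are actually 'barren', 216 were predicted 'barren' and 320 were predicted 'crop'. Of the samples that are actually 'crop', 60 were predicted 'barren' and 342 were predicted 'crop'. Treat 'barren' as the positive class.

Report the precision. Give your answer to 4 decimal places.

Precision = TP/(TP+FP) = 216/(216+60) = 216/276 = 0.7826

0.7826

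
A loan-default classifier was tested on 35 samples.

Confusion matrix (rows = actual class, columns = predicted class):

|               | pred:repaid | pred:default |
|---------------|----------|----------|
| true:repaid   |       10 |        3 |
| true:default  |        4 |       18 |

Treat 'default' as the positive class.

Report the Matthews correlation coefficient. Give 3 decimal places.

MCC = (TP·TN − FP·FN) / √((TP+FP)(TP+FN)(TN+FP)(TN+FN))
Numerator = 18·10 − 3·4 = 168
Denominator = √(21·22·13·14) = √84084 = 289.9724
MCC = 168 / 289.9724 = 0.579

0.579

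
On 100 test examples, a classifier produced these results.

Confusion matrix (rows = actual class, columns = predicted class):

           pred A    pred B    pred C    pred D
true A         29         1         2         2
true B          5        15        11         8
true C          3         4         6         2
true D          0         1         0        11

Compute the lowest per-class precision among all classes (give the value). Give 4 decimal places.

Per-class precision (TP/(TP+FP)):
  A: TP=29, FP=5+3+0=8 → 29/37 = 0.78378
  B: TP=15, FP=1+4+1=6 → 15/21 = 0.71429
  C: TP=6, FP=2+11+0=13 → 6/19 = 0.31579
  D: TP=11, FP=2+8+2=12 → 11/23 = 0.47826
Lowest is class 'C' with precision = 0.3158.

0.3158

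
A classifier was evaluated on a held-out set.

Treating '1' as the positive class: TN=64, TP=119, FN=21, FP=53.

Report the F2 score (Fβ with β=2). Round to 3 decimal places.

Fβ = (1+β²)·TP / ((1+β²)·TP + β²·FN + FP), with β²=4
= 5·119 / (5·119 + 4·21 + 53) = 0.813

0.813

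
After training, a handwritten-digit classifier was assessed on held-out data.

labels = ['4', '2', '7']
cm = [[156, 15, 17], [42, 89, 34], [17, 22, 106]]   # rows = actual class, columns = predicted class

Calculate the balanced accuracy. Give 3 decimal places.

0.700

Balanced accuracy = mean of per-class recall.
  4: recall = 156/188 = 0.8298
  2: recall = 89/165 = 0.5394
  7: recall = 106/145 = 0.7310
Mean = (0.8298 + 0.5394 + 0.7310) / 3 = 0.700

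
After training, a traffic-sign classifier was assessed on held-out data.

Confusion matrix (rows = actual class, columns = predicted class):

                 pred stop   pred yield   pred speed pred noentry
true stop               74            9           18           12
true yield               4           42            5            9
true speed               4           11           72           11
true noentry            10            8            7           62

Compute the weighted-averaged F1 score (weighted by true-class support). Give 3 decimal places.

Per-class F1 score (2·TP/(2·TP+FP+FN)):
  stop: TP=74, FP=4+4+10=18, FN=9+18+12=39 → 148/205 = 0.7220
  yield: TP=42, FP=9+11+8=28, FN=4+5+9=18 → 84/130 = 0.6462
  speed: TP=72, FP=18+5+7=30, FN=4+11+11=26 → 144/200 = 0.7200
  noentry: TP=62, FP=12+9+11=32, FN=10+8+7=25 → 124/181 = 0.6851
Weighted-F1 score = Σ (supportᵢ/N)·F1 scoreᵢ with N=358: (113/358)·0.7220 + (60/358)·0.6462 + (98/358)·0.7200 + (87/358)·0.6851 = 0.700

0.700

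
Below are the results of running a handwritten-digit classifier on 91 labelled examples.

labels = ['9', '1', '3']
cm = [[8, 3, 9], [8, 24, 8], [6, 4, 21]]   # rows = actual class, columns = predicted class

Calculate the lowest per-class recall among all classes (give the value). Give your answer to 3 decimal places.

Per-class recall (TP/(TP+FN)):
  9: TP=8, FN=3+9=12 → 8/20 = 0.4000
  1: TP=24, FN=8+8=16 → 24/40 = 0.6000
  3: TP=21, FN=6+4=10 → 21/31 = 0.6774
Lowest is class '9' with recall = 0.400.

0.400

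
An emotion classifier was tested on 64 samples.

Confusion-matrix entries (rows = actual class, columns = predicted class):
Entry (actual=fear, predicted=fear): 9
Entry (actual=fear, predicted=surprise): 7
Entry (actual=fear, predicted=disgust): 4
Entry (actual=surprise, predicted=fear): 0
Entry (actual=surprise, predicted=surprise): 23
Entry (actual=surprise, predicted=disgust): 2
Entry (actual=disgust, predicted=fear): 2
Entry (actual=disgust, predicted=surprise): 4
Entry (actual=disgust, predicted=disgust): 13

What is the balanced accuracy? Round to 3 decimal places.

Balanced accuracy = mean of per-class recall.
  fear: recall = 9/20 = 0.4500
  surprise: recall = 23/25 = 0.9200
  disgust: recall = 13/19 = 0.6842
Mean = (0.4500 + 0.9200 + 0.6842) / 3 = 0.685

0.685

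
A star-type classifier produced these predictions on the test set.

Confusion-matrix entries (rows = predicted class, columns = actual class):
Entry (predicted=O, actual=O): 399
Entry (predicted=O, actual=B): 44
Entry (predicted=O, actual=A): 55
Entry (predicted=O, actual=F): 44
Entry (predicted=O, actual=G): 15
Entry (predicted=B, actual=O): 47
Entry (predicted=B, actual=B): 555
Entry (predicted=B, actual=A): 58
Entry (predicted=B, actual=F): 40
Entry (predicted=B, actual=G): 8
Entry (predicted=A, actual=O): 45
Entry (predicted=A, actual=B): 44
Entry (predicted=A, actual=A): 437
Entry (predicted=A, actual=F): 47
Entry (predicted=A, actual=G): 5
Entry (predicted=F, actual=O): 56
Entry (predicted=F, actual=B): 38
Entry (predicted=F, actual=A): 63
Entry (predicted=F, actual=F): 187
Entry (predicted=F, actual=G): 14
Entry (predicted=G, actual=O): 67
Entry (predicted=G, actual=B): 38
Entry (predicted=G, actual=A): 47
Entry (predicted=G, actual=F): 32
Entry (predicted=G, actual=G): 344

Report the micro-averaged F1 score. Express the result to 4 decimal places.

Micro-averaging pools counts across classes: ΣTP=1922, ΣFP=807, ΣFN=807.
Micro-F1 score = 2·TP/(2·TP+FP+FN) on pooled counts = 0.7043 (equals overall accuracy in single-label multiclass).

0.7043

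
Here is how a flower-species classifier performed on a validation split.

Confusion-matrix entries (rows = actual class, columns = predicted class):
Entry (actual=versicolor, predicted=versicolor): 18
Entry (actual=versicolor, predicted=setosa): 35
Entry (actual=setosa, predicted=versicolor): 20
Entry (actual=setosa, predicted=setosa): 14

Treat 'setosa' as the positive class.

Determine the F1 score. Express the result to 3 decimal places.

Precision = TP/(TP+FP) = 14/49 = 0.2857
Recall = TP/(TP+FN) = 14/34 = 0.4118
F1 = 2·TP/(2·TP+FP+FN) = 28/83 = 0.337

0.337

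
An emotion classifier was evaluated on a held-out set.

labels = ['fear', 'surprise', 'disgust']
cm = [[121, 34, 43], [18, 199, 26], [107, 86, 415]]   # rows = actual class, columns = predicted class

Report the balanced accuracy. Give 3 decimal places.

Balanced accuracy = mean of per-class recall.
  fear: recall = 121/198 = 0.6111
  surprise: recall = 199/243 = 0.8189
  disgust: recall = 415/608 = 0.6826
Mean = (0.6111 + 0.8189 + 0.6826) / 3 = 0.704

0.704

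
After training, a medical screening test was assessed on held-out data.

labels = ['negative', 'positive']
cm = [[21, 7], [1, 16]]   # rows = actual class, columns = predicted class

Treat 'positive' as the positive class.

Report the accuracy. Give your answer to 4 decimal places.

0.8222

Accuracy = (TP+TN)/N = (16+21)/45 = 0.8222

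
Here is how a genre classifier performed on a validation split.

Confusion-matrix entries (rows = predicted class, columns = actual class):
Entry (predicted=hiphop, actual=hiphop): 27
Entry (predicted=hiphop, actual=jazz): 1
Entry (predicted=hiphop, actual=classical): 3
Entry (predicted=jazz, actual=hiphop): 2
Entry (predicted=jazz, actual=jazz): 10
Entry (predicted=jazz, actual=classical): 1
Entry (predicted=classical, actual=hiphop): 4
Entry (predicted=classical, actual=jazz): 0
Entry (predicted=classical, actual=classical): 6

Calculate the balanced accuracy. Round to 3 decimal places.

Balanced accuracy = mean of per-class recall.
  hiphop: recall = 27/33 = 0.8182
  jazz: recall = 10/11 = 0.9091
  classical: recall = 6/10 = 0.6000
Mean = (0.8182 + 0.9091 + 0.6000) / 3 = 0.776

0.776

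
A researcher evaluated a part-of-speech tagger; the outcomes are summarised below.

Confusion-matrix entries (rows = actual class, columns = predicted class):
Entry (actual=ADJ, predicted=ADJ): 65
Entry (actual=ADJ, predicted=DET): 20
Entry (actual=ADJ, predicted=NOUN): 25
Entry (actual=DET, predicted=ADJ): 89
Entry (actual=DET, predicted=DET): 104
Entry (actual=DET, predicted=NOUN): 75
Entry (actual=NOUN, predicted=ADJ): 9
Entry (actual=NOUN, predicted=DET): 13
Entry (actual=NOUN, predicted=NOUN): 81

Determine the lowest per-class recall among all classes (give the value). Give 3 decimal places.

Per-class recall (TP/(TP+FN)):
  ADJ: TP=65, FN=20+25=45 → 65/110 = 0.5909
  DET: TP=104, FN=89+75=164 → 104/268 = 0.3881
  NOUN: TP=81, FN=9+13=22 → 81/103 = 0.7864
Lowest is class 'DET' with recall = 0.388.

0.388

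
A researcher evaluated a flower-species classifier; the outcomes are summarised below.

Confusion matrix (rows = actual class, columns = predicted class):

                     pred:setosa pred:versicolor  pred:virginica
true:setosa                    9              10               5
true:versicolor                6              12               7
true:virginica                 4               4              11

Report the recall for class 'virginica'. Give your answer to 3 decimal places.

recall = TP/(TP+FN).
virginica: TP=11, FN=4+4=8 → 11/19 = 0.5789

0.579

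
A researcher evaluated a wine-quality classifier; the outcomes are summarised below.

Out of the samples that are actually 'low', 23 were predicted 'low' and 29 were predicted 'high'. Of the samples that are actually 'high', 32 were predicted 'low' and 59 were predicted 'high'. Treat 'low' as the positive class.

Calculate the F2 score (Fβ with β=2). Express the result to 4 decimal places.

Fβ = (1+β²)·TP / ((1+β²)·TP + β²·FN + FP), with β²=4
= 5·23 / (5·23 + 4·29 + 32) = 0.4373

0.4373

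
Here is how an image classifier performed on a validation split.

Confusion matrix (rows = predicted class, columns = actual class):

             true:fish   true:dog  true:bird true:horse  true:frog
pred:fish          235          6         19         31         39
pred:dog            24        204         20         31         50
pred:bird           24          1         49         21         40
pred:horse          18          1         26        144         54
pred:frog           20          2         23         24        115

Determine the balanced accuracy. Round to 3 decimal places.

Balanced accuracy = mean of per-class recall.
  fish: recall = 235/321 = 0.7321
  dog: recall = 204/214 = 0.9533
  bird: recall = 49/137 = 0.3577
  horse: recall = 144/251 = 0.5737
  frog: recall = 115/298 = 0.3859
Mean = (0.7321 + 0.9533 + 0.3577 + 0.5737 + 0.3859) / 5 = 0.601

0.601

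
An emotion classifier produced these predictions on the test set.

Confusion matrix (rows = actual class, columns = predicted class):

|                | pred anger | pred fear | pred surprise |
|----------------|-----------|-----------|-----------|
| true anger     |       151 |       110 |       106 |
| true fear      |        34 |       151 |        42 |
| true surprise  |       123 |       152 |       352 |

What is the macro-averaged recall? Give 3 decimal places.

0.546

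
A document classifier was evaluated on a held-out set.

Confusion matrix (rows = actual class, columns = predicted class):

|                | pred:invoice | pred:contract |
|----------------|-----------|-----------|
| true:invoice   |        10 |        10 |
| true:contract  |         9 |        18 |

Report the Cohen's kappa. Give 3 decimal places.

0.168

Observed agreement pₒ = trace/N = 28/47 = 0.5957
Expected agreement pₑ = Σ (rowᵢ·colᵢ)/N² = (20·19 + 27·28)/47² = 0.5143
κ = (pₒ − pₑ)/(1 − pₑ) = (0.5957 − 0.5143)/(1 − 0.5143) = 0.168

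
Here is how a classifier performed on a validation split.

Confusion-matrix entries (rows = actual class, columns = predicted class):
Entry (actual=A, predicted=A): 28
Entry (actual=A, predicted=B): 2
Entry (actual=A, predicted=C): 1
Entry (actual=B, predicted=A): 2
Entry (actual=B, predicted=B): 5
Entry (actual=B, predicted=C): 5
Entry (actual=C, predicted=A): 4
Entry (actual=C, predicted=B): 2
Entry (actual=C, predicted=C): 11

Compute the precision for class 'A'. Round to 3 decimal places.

One-vs-rest for 'A': TP = diagonal; FP = other classes predicted 'A'; FN = 'A' predicted as other.
precision = TP/(TP+FP).
A: TP=28, FP=2+4=6 → 28/34 = 0.8235

0.824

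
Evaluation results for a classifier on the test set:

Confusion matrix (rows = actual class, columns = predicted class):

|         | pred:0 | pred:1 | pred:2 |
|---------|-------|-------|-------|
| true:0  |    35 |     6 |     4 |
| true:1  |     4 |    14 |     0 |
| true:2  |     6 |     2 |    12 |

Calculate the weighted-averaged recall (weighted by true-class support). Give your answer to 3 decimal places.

0.735

Per-class recall (TP/(TP+FN)):
  0: TP=35, FN=6+4=10 → 35/45 = 0.7778
  1: TP=14, FN=4+0=4 → 14/18 = 0.7778
  2: TP=12, FN=6+2=8 → 12/20 = 0.6000
Weighted-recall = Σ (supportᵢ/N)·recallᵢ with N=83: (45/83)·0.7778 + (18/83)·0.7778 + (20/83)·0.6000 = 0.735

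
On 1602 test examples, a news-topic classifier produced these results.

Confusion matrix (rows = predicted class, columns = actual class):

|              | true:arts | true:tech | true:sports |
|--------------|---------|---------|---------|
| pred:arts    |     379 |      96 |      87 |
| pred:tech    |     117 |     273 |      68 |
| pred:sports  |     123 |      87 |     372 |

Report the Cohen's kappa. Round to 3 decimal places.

0.456

Observed agreement pₒ = trace/N = 1024/1602 = 0.6392
Expected agreement pₑ = Σ (rowᵢ·colᵢ)/N² = (619·562 + 456·458 + 527·582)/1602² = 0.3364
κ = (pₒ − pₑ)/(1 − pₑ) = (0.6392 − 0.3364)/(1 − 0.3364) = 0.456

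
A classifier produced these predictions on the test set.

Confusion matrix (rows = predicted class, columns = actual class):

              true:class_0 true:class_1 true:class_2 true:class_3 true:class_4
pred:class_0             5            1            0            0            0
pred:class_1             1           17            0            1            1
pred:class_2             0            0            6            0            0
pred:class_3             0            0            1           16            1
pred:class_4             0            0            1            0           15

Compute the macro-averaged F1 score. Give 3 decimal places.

Per-class F1 score (2·TP/(2·TP+FP+FN)):
  class_0: TP=5, FP=1+0+0+0=1, FN=1+0+0+0=1 → 10/12 = 0.8333
  class_1: TP=17, FP=1+0+1+1=3, FN=1+0+0+0=1 → 34/38 = 0.8947
  class_2: TP=6, FP=0+0+0+0=0, FN=0+0+1+1=2 → 12/14 = 0.8571
  class_3: TP=16, FP=0+0+1+1=2, FN=0+1+0+0=1 → 32/35 = 0.9143
  class_4: TP=15, FP=0+0+1+0=1, FN=0+1+0+1=2 → 30/33 = 0.9091
Macro-F1 score = mean = (0.8333 + 0.8947 + 0.8571 + 0.9143 + 0.9091) / 5 = 0.882

0.882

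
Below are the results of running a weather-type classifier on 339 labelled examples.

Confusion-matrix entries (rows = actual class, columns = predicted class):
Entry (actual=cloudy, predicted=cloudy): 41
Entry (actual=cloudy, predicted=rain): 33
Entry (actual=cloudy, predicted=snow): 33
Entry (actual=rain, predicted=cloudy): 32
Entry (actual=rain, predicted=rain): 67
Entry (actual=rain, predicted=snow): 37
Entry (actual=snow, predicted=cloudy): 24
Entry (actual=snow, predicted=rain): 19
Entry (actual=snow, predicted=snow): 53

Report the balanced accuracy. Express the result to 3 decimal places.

0.476

Balanced accuracy = mean of per-class recall.
  cloudy: recall = 41/107 = 0.3832
  rain: recall = 67/136 = 0.4926
  snow: recall = 53/96 = 0.5521
Mean = (0.3832 + 0.4926 + 0.5521) / 3 = 0.476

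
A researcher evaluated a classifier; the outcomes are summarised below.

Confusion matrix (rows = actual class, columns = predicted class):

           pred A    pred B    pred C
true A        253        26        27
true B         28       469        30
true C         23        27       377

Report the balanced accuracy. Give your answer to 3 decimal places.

0.867

Balanced accuracy = mean of per-class recall.
  A: recall = 253/306 = 0.8268
  B: recall = 469/527 = 0.8899
  C: recall = 377/427 = 0.8829
Mean = (0.8268 + 0.8899 + 0.8829) / 3 = 0.867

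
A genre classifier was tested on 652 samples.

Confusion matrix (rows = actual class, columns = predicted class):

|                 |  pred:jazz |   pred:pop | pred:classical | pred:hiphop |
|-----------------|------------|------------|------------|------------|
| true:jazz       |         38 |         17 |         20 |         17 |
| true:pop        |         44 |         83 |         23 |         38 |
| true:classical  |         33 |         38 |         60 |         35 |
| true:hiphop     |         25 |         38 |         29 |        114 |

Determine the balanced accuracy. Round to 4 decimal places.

0.4423

Balanced accuracy = mean of per-class recall.
  jazz: recall = 38/92 = 0.41304
  pop: recall = 83/188 = 0.44149
  classical: recall = 60/166 = 0.36145
  hiphop: recall = 114/206 = 0.55340
Mean = (0.41304 + 0.44149 + 0.36145 + 0.55340) / 4 = 0.4423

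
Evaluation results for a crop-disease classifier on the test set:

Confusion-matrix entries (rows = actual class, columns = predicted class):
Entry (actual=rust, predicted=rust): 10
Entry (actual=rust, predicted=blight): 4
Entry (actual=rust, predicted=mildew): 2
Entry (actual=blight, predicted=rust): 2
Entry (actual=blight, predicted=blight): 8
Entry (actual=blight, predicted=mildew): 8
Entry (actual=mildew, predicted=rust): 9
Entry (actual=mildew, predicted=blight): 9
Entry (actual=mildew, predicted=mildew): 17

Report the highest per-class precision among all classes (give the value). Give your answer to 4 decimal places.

0.6296

Per-class precision (TP/(TP+FP)):
  rust: TP=10, FP=2+9=11 → 10/21 = 0.47619
  blight: TP=8, FP=4+9=13 → 8/21 = 0.38095
  mildew: TP=17, FP=2+8=10 → 17/27 = 0.62963
Highest is class 'mildew' with precision = 0.6296.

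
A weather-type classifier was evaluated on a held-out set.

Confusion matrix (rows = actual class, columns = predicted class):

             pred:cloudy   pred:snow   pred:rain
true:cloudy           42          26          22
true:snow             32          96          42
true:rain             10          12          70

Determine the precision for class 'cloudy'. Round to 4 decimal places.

One-vs-rest for 'cloudy': TP = diagonal; FP = other classes predicted 'cloudy'; FN = 'cloudy' predicted as other.
precision = TP/(TP+FP).
cloudy: TP=42, FP=32+10=42 → 42/84 = 0.50000

0.5000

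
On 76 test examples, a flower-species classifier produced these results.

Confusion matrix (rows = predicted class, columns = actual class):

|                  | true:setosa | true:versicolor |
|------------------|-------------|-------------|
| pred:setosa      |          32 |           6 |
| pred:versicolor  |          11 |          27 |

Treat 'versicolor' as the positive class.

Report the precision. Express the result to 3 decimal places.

0.711

Precision = TP/(TP+FP) = 27/(27+11) = 27/38 = 0.711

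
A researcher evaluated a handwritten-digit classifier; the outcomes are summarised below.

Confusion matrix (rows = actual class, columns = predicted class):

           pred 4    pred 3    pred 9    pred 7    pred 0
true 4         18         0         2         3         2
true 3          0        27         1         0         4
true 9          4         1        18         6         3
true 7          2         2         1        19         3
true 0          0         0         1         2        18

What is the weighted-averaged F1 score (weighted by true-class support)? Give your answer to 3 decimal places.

Per-class F1 score (2·TP/(2·TP+FP+FN)):
  4: TP=18, FP=0+4+2+0=6, FN=0+2+3+2=7 → 36/49 = 0.7347
  3: TP=27, FP=0+1+2+0=3, FN=0+1+0+4=5 → 54/62 = 0.8710
  9: TP=18, FP=2+1+1+1=5, FN=4+1+6+3=14 → 36/55 = 0.6545
  7: TP=19, FP=3+0+6+2=11, FN=2+2+1+3=8 → 38/57 = 0.6667
  0: TP=18, FP=2+4+3+3=12, FN=0+0+1+2=3 → 36/51 = 0.7059
Weighted-F1 score = Σ (supportᵢ/N)·F1 scoreᵢ with N=137: (25/137)·0.7347 + (32/137)·0.8710 + (32/137)·0.6545 + (27/137)·0.6667 + (21/137)·0.7059 = 0.730

0.730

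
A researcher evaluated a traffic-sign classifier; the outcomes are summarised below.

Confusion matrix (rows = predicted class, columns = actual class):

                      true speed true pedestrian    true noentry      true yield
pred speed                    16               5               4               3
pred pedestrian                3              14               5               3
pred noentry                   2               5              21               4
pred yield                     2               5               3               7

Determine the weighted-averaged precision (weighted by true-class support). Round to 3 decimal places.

0.569

Per-class precision (TP/(TP+FP)):
  speed: TP=16, FP=5+4+3=12 → 16/28 = 0.5714
  pedestrian: TP=14, FP=3+5+3=11 → 14/25 = 0.5600
  noentry: TP=21, FP=2+5+4=11 → 21/32 = 0.6563
  yield: TP=7, FP=2+5+3=10 → 7/17 = 0.4118
Weighted-precision = Σ (supportᵢ/N)·precisionᵢ with N=102: (23/102)·0.5714 + (29/102)·0.5600 + (33/102)·0.6563 + (17/102)·0.4118 = 0.569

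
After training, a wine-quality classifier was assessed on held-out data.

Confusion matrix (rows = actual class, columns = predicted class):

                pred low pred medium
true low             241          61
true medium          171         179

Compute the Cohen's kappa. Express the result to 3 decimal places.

Observed agreement pₒ = trace/N = 420/652 = 0.6442
Expected agreement pₑ = Σ (rowᵢ·colᵢ)/N² = (302·412 + 350·240)/652² = 0.4903
κ = (pₒ − pₑ)/(1 − pₑ) = (0.6442 − 0.4903)/(1 − 0.4903) = 0.302

0.302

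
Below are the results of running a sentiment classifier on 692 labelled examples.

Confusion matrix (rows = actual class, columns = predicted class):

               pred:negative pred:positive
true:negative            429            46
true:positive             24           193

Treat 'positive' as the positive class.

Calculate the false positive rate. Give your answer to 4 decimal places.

0.0968

FPR = FP/(FP+TN) = 46/(46+429) = 0.0968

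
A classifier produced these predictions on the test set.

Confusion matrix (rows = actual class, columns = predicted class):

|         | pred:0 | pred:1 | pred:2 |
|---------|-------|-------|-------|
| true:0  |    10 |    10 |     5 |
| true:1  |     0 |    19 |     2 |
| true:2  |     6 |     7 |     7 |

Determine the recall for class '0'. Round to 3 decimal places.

Take TP from the diagonal, FP from the rest of the '0' prediction marginal, FN from the rest of the '0' actual marginal.
recall = TP/(TP+FN).
0: TP=10, FN=10+5=15 → 10/25 = 0.4000

0.400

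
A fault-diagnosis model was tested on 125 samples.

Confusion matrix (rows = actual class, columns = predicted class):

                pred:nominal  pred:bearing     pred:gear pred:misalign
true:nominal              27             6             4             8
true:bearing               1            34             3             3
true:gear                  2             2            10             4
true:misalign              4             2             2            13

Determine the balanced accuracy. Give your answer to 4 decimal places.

0.6510

Balanced accuracy = mean of per-class recall.
  nominal: recall = 27/45 = 0.60000
  bearing: recall = 34/41 = 0.82927
  gear: recall = 10/18 = 0.55556
  misalign: recall = 13/21 = 0.61905
Mean = (0.60000 + 0.82927 + 0.55556 + 0.61905) / 4 = 0.6510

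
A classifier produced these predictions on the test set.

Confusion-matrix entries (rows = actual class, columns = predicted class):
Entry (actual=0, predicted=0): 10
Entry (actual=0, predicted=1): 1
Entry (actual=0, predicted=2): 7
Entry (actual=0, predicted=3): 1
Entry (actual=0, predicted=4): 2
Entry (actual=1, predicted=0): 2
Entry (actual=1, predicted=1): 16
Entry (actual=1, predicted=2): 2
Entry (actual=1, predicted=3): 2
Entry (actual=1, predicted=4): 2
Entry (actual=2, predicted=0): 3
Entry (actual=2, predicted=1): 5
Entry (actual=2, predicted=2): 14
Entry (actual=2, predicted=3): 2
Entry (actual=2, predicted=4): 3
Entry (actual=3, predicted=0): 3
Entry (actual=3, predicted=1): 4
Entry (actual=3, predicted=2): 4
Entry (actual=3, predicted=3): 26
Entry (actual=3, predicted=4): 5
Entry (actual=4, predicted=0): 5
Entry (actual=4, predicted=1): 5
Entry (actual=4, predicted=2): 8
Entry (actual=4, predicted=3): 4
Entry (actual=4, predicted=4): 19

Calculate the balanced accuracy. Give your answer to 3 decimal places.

Balanced accuracy = mean of per-class recall.
  0: recall = 10/21 = 0.4762
  1: recall = 16/24 = 0.6667
  2: recall = 14/27 = 0.5185
  3: recall = 26/42 = 0.6190
  4: recall = 19/41 = 0.4634
Mean = (0.4762 + 0.6667 + 0.5185 + 0.6190 + 0.4634) / 5 = 0.549

0.549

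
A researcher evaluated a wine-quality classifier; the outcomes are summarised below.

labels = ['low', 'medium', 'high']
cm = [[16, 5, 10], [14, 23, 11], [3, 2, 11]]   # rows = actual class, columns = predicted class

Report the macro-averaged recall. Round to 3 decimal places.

Per-class recall (TP/(TP+FN)):
  low: TP=16, FN=5+10=15 → 16/31 = 0.5161
  medium: TP=23, FN=14+11=25 → 23/48 = 0.4792
  high: TP=11, FN=3+2=5 → 11/16 = 0.6875
Macro-recall = mean = (0.5161 + 0.4792 + 0.6875) / 3 = 0.561

0.561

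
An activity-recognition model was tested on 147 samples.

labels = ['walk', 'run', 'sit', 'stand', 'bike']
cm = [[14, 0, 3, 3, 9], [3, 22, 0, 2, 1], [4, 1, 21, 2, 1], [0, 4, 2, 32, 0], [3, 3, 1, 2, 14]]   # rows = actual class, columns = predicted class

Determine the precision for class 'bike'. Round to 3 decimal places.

0.560

One-vs-rest for 'bike': TP = diagonal; FP = other classes predicted 'bike'; FN = 'bike' predicted as other.
precision = TP/(TP+FP).
bike: TP=14, FP=9+1+1+0=11 → 14/25 = 0.5600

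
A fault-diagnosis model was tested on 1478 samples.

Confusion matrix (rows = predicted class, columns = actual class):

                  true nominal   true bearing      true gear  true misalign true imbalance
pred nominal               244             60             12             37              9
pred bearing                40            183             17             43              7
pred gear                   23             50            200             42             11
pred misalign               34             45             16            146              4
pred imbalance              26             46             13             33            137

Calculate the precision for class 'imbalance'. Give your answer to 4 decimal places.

Take TP from the diagonal, FP from the rest of the 'imbalance' prediction marginal, FN from the rest of the 'imbalance' actual marginal.
precision = TP/(TP+FP).
imbalance: TP=137, FP=26+46+13+33=118 → 137/255 = 0.53725

0.5373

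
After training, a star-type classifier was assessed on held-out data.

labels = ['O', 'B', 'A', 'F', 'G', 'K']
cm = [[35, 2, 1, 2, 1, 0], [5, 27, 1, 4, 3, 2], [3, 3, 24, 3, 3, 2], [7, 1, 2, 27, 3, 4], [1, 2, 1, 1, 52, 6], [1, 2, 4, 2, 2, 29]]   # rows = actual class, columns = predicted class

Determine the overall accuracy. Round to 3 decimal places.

Accuracy = trace / total = (35+27+24+27+52+29=194) / 268 = 194/268 = 0.724

0.724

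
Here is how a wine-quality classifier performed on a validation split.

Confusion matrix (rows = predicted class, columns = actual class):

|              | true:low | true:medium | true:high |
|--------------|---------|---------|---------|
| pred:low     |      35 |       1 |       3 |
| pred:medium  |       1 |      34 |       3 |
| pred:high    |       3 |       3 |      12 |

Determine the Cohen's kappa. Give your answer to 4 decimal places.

0.7681

Observed agreement pₒ = trace/N = 81/95 = 0.85263
Expected agreement pₑ = Σ (rowᵢ·colᵢ)/N² = (39·39 + 38·38 + 18·18)/95² = 0.36443
κ = (pₒ − pₑ)/(1 − pₑ) = (0.85263 − 0.36443)/(1 − 0.36443) = 0.7681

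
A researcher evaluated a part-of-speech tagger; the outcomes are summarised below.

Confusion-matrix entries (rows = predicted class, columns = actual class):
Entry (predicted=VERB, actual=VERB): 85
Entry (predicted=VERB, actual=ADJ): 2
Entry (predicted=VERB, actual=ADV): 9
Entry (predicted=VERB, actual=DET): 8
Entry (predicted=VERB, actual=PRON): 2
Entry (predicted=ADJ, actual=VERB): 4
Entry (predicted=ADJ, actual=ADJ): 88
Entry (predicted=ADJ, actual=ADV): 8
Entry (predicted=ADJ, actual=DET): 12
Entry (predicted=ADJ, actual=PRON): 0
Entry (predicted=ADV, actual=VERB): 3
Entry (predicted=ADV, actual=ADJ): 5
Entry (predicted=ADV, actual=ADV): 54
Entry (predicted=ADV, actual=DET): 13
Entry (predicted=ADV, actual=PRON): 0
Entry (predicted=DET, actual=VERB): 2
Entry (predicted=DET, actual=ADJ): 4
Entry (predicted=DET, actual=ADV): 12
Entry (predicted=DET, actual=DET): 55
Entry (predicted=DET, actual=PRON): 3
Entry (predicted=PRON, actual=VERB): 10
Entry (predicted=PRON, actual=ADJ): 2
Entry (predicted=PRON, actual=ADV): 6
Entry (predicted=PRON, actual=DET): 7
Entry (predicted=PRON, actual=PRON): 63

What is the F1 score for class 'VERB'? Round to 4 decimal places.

One-vs-rest for 'VERB': TP = diagonal; FP = other classes predicted 'VERB'; FN = 'VERB' predicted as other.
F1 score = 2·TP/(2·TP+FP+FN).
VERB: TP=85, FP=2+9+8+2=21, FN=4+3+2+10=19 → 170/210 = 0.80952

0.8095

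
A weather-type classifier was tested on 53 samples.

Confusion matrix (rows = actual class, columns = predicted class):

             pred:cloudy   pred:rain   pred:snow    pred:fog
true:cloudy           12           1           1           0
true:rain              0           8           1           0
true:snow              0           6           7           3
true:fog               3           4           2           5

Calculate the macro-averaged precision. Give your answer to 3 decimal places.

0.621

Per-class precision (TP/(TP+FP)):
  cloudy: TP=12, FP=0+0+3=3 → 12/15 = 0.8000
  rain: TP=8, FP=1+6+4=11 → 8/19 = 0.4211
  snow: TP=7, FP=1+1+2=4 → 7/11 = 0.6364
  fog: TP=5, FP=0+0+3=3 → 5/8 = 0.6250
Macro-precision = mean = (0.8000 + 0.4211 + 0.6364 + 0.6250) / 4 = 0.621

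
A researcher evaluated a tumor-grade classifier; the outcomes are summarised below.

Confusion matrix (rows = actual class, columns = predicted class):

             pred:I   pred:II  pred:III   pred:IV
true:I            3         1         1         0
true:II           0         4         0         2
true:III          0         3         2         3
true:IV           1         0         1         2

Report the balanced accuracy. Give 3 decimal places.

0.504

Balanced accuracy = mean of per-class recall.
  I: recall = 3/5 = 0.6000
  II: recall = 4/6 = 0.6667
  III: recall = 2/8 = 0.2500
  IV: recall = 2/4 = 0.5000
Mean = (0.6000 + 0.6667 + 0.2500 + 0.5000) / 4 = 0.504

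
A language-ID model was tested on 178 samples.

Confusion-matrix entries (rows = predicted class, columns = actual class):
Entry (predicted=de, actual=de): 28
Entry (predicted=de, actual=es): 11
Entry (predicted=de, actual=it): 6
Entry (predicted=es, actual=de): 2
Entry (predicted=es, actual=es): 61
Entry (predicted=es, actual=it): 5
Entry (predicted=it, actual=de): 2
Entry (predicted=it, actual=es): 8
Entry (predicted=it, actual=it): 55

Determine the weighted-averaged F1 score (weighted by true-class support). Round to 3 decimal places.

0.813

Per-class F1 score (2·TP/(2·TP+FP+FN)):
  de: TP=28, FP=11+6=17, FN=2+2=4 → 56/77 = 0.7273
  es: TP=61, FP=2+5=7, FN=11+8=19 → 122/148 = 0.8243
  it: TP=55, FP=2+8=10, FN=6+5=11 → 110/131 = 0.8397
Weighted-F1 score = Σ (supportᵢ/N)·F1 scoreᵢ with N=178: (32/178)·0.7273 + (80/178)·0.8243 + (66/178)·0.8397 = 0.813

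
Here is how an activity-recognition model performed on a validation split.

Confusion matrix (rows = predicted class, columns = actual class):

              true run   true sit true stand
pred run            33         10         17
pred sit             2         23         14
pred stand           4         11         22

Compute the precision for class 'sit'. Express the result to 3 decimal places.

0.590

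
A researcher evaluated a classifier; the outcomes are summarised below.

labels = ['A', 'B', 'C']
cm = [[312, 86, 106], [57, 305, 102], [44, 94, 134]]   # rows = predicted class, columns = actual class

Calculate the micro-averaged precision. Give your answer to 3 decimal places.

Micro-averaging pools counts across classes: ΣTP=751, ΣFP=489, ΣFN=489.
Micro-precision = TP/(TP+FP) on pooled counts = 0.606 (equals overall accuracy in single-label multiclass).

0.606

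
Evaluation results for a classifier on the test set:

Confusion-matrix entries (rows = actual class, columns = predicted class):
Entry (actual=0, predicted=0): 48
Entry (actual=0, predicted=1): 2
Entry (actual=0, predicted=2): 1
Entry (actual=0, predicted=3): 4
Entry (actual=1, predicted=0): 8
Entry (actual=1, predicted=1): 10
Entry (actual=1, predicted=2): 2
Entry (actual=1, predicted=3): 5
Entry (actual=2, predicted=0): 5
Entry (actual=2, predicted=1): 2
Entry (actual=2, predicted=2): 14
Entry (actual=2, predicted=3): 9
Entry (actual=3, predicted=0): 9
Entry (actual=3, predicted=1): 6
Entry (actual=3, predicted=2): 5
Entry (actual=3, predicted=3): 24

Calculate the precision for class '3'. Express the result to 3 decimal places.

Take TP from the diagonal, FP from the rest of the '3' prediction marginal, FN from the rest of the '3' actual marginal.
precision = TP/(TP+FP).
3: TP=24, FP=4+5+9=18 → 24/42 = 0.5714

0.571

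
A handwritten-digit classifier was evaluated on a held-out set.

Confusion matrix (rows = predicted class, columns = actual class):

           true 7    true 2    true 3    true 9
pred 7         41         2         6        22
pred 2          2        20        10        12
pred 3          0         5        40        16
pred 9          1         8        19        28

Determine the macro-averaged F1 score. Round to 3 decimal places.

Per-class F1 score (2·TP/(2·TP+FP+FN)):
  7: TP=41, FP=2+6+22=30, FN=2+0+1=3 → 82/115 = 0.7130
  2: TP=20, FP=2+10+12=24, FN=2+5+8=15 → 40/79 = 0.5063
  3: TP=40, FP=0+5+16=21, FN=6+10+19=35 → 80/136 = 0.5882
  9: TP=28, FP=1+8+19=28, FN=22+12+16=50 → 56/134 = 0.4179
Macro-F1 score = mean = (0.7130 + 0.5063 + 0.5882 + 0.4179) / 4 = 0.556

0.556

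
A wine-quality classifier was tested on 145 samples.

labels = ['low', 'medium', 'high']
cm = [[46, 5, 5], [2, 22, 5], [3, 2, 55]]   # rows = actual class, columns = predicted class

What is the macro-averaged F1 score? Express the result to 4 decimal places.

0.8328

Per-class F1 score (2·TP/(2·TP+FP+FN)):
  low: TP=46, FP=2+3=5, FN=5+5=10 → 92/107 = 0.85981
  medium: TP=22, FP=5+2=7, FN=2+5=7 → 44/58 = 0.75862
  high: TP=55, FP=5+5=10, FN=3+2=5 → 110/125 = 0.88000
Macro-F1 score = mean = (0.85981 + 0.75862 + 0.88000) / 3 = 0.8328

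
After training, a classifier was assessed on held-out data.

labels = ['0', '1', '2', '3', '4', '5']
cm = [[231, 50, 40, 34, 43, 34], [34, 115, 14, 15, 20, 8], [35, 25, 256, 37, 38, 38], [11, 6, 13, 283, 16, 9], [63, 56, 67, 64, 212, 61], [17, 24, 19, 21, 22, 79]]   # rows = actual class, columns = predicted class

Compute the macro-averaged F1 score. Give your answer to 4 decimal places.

0.5390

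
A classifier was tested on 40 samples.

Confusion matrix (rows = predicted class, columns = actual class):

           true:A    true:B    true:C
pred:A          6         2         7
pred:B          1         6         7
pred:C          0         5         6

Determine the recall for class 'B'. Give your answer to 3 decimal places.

0.462

One-vs-rest for 'B': TP = diagonal; FP = other classes predicted 'B'; FN = 'B' predicted as other.
recall = TP/(TP+FN).
B: TP=6, FN=2+5=7 → 6/13 = 0.4615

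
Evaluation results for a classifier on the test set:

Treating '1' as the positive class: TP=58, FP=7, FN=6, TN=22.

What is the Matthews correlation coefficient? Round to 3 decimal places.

MCC = (TP·TN − FP·FN) / √((TP+FP)(TP+FN)(TN+FP)(TN+FN))
Numerator = 58·22 − 7·6 = 1234
Denominator = √(65·64·29·28) = √3377920 = 1837.9119
MCC = 1234 / 1837.9119 = 0.671

0.671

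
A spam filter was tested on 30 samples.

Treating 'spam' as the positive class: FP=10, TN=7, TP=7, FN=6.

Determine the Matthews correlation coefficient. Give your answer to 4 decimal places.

-0.0498

MCC = (TP·TN − FP·FN) / √((TP+FP)(TP+FN)(TN+FP)(TN+FN))
Numerator = 7·7 − 10·6 = -11
Denominator = √(17·13·17·13) = √48841 = 221.0000
MCC = -11 / 221.0000 = -0.0498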